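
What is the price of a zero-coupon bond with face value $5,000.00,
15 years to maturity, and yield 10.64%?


Formula: Price = FV / (1 + r)^n
Substituting: Price = $5,000.00 / (1 + 0.1064)^15
Discount factor: (1.1064)^15 = 4.557036
Price = $5,000.00 / 4.557036 = $1,097.20

$1,097.20


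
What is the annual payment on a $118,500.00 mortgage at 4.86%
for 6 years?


Formula: PMT = PV * r / (1 - (1+r)^(-n))
Denominator: 1 - (1 + 0.0486)^(-6) = 0.247787
Numerator: $118,500.00 * 0.0486 = 5759.1
PMT = 5759.1 / 0.247787 = $23,242.15

$23,242.15


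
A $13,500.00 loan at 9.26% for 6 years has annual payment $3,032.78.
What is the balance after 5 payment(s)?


Formula: Balance = PV*(1+r)^k - PMT*((1+r)^k - 1)/r
Growth: (1 + 0.0926)^5 = 1.557062
Accumulated factor: ((1+r)^k - 1)/r = 6.015791
Balance = $13,500.00 * 1.557062 - $3,032.78 * 6.015791
Balance = $2,775.77

$2,775.77


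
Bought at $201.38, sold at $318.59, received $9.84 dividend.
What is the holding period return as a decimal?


Formula: HPR = (P1 - P0 + D) / P0
Gain: $318.59 - $201.38 + $9.84 = $127.05
HPR = $127.05 / $201.38 = 0.6309

0.6309


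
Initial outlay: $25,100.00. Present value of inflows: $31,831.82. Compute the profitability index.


Formula: PI = PV(cash flows) / initial investment
Substituting: PI = $31,831.82 / $25,100.00
PI = 1.2682

1.2682


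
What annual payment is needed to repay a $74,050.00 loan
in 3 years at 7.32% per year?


Formula: PMT = PV * r / (1 - (1+r)^(-n))
Denominator: 1 - (1 + 0.0732)^(-3) = 0.190982
Numerator: $74,050.00 * 0.0732 = 5420.46
PMT = 5420.46 / 0.190982 = $28,382.00

$28,382.00


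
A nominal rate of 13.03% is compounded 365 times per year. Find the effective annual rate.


Formula: EAR = (1 + r/m)^m - 1
Period rate: r/m = 0.1303 / 365 = 0.000357
Compounding: (1 + 0.000357)^365 = 1.139144
EAR = 1.139144 - 1 = 0.139144

0.139144


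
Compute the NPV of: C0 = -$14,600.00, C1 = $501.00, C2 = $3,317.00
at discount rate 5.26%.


Formula: NPV = C0 + C1/(1+r) + C2/(1+r)^2
Discount C1: $501.00 / (1 + 0.0526) = $475.96
Discount C2: $3,317.00 / (1 + 0.0526)^2 = $2,993.77
NPV = -$14,600.00 + $475.96 + $2,993.77 = -$11,130.26

-$11,130.26


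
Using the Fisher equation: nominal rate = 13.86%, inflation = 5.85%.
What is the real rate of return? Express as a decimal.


Formula: (1 + r_real) = (1 + r_nom) / (1 + inflation)
Substituting: (1 + r_real) = 1.1386 / 1.0585
(1 + r_real) = 1.075673
r_real = 1.075673 - 1 = 0.075673

0.075673


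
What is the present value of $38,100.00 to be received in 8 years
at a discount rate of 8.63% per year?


Formula: PV = FV / (1 + r)^n
Substituting: PV = $38,100.00 / (1 + 0.0863)^8
Discount factor: (1.0863)^8 = 1.939091
PV = $38,100.00 / 1.939091 = $19,648.38

$19,648.38


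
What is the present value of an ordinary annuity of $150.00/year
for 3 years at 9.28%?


Formula: PV = PMT * (1 - (1+r)^(-n)) / r
Discount factor: (1 + 0.0928)^(-3) = 0.766263
Bracket: 1 - 0.766263 = 0.233737
PV = $150.00 * 0.233737 / 0.0928 = $377.81

$377.81


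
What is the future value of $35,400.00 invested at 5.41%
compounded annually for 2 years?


Formula: FV = P * (1 + r)^n
Substituting: FV = $35,400.00 * (1 + 0.0541)^2
Growth factor: (1.0541)^2 = 1.111127
FV = $35,400.00 * 1.111127 = $39,333.89

$39,333.89


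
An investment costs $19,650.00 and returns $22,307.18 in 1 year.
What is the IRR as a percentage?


Formula: IRR = C1/C0 - 1
Substituting: IRR = $22,307.18 / $19,650.00 - 1
Ratio: 1.135225 - 1 = 0.135225
IRR = 13.5225%

13.5225%


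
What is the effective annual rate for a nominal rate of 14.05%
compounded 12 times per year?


Formula: EAR = (1 + r/m)^m - 1
Period rate: r/m = 0.1405 / 12 = 0.011708
Compounding: (1 + 0.011708)^12 = 1.14991
EAR = 1.14991 - 1 = 0.14991

0.14991


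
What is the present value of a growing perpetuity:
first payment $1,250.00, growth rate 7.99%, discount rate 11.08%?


Formula: PV = C / (r - g)
Spread: r - g = 0.1108 - 0.0799 = 0.0309
Substituting: PV = $1,250.00 / 0.0309
PV = $40,453.07

$40,453.07


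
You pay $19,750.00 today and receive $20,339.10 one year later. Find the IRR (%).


Formula: IRR = C1/C0 - 1
Substituting: IRR = $20,339.10 / $19,750.00 - 1
Ratio: 1.029828 - 1 = 0.029828
IRR = 2.9828%

2.9828%


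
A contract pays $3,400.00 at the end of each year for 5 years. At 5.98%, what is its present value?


Formula: PV = PMT * (1 - (1+r)^(-n)) / r
Discount factor: (1 + 0.0598)^(-5) = 0.747964
Bracket: 1 - 0.747964 = 0.252036
PV = $3,400.00 * 0.252036 / 0.0598 = $14,329.83

$14,329.83


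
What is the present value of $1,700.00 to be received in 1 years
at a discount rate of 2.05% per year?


Formula: PV = FV / (1 + r)^n
Substituting: PV = $1,700.00 / (1 + 0.0205)^1
Discount factor: (1.0205)^1 = 1.0205
PV = $1,700.00 / 1.0205 = $1,665.85

$1,665.85


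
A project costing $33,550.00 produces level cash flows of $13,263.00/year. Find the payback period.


Formula: Payback = investment / annual cash flow
Substituting: Payback = $33,550.00 / $13,263.00
Payback = 2.5296 years

2.5296 years


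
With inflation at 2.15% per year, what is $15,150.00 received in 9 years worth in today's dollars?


Formula: Real value = nominal / (1 + inflation)^years
Price level: (1 + 0.0215)^9 = 1.211003
Real value = $15,150.00 / 1.211003 = $12,510.29

$12,510.29


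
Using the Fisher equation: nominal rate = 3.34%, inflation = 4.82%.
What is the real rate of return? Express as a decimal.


Formula: (1 + r_real) = (1 + r_nom) / (1 + inflation)
Substituting: (1 + r_real) = 1.0334 / 1.0482
(1 + r_real) = 0.985881
r_real = 0.985881 - 1 = -0.014119

-0.014119


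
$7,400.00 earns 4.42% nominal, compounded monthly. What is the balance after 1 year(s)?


Formula: FV = P * (1 + r/m)^(m*t)
Period rate: r/m = 0.0442 / 12 = 0.003683
Total periods: m*t = 12 * 1 = 12
Growth factor: (1 + 0.003683)^12 = 1.045107
FV = $7,400.00 * 1.045107 = $7,733.79

$7,733.79


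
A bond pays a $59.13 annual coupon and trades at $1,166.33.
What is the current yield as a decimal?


Formula: Current yield = annual coupon / price
Substituting: CY = $59.13 / $1,166.33
CY = 0.050697

0.050697


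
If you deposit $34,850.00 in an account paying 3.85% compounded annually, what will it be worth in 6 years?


Formula: FV = P * (1 + r)^n
Substituting: FV = $34,850.00 * (1 + 0.0385)^6
Growth factor: (1.0385)^6 = 1.254409
FV = $34,850.00 * 1.254409 = $43,716.14

$43,716.14


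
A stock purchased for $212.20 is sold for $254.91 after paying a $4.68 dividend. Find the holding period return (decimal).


Formula: HPR = (P1 - P0 + D) / P0
Gain: $254.91 - $212.20 + $4.68 = $47.39
HPR = $47.39 / $212.20 = 0.2233

0.2233


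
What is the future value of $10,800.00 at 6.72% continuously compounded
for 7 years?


Formula: FV = P * e^(r*t)
Exponent: r*t = 0.0672 * 7 = 0.4704
e^(0.4704) = 1.600634
FV = $10,800.00 * 1.600634 = $17,286.85

$17,286.85


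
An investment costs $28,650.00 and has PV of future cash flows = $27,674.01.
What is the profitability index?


Formula: PI = PV(cash flows) / initial investment
Substituting: PI = $27,674.01 / $28,650.00
PI = 0.9659

0.9659


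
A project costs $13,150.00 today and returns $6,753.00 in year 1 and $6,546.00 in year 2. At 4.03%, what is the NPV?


Formula: NPV = C0 + C1/(1+r) + C2/(1+r)^2
Discount C1: $6,753.00 / (1 + 0.0403) = $6,491.40
Discount C2: $6,546.00 / (1 + 0.0403)^2 = $6,048.65
NPV = -$13,150.00 + $6,491.40 + $6,048.65 = -$609.95

-$609.95


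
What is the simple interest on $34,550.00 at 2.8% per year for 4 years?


Formula: I = P * r * t
Substituting: I = $34,550.00 * 0.028 * 4
Step: I = $34,550.00 * 0.112
I = $3,869.60

$3,869.60


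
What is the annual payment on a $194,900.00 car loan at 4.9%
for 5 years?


Formula: PMT = PV * r / (1 - (1+r)^(-n))
Denominator: 1 - (1 + 0.049)^(-5) = 0.212732
Numerator: $194,900.00 * 0.049 = 9550.1
PMT = 9550.1 / 0.212732 = $44,892.62

$44,892.62


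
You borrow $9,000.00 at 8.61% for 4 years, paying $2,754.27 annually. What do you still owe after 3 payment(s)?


Formula: Balance = PV*(1+r)^k - PMT*((1+r)^k - 1)/r
Growth: (1 + 0.0861)^3 = 1.281178
Accumulated factor: ((1+r)^k - 1)/r = 3.265713
Balance = $9,000.00 * 1.281178 - $2,754.27 * 3.265713
Balance = $2,535.95

$2,535.95


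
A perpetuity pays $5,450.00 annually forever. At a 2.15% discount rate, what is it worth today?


Formula: PV = C / r
Substituting: PV = $5,450.00 / 0.0215
PV = $253,488.37

$253,488.37


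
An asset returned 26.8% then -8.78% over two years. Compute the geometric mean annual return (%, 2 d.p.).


Formula: Geometric mean = ((1+r1)*(1+r2))^(1/2) - 1
Product: (1 + 0.268) * (1 + -0.0878) = 1.268 * 0.9122 = 1.15667
Square root: 1.15667^0.5 = 1.075486
Geometric mean = 1.075486 - 1 = 0.075486
As percentage: 7.55%

7.55%


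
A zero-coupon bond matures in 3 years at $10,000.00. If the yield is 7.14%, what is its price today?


Formula: Price = FV / (1 + r)^n
Substituting: Price = $10,000.00 / (1 + 0.0714)^3
Discount factor: (1.0714)^3 = 1.229858
Price = $10,000.00 / 1.229858 = $8,131.02

$8,131.02


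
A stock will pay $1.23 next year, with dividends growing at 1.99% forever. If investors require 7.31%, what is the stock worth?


Formula: P = D1 / (r - g)
Spread: r - g = 0.0731 - 0.0199 = 0.0532
Substituting: P = $1.23 / 0.0532
P = $23.12

$23.12


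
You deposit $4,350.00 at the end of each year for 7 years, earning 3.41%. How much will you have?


Formula: FV = PMT * ((1+r)^n - 1) / r
Growth factor: (1 + 0.0341)^7 = 1.264555
Numerator: 1.264555 - 1 = 0.264555
FV = $4,350.00 * 0.264555 / 0.0341 = $33,748.23

$33,748.23


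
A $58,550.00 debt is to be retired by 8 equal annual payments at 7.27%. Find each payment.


Formula: PMT = PV * r / (1 - (1+r)^(-n))
Denominator: 1 - (1 + 0.0727)^(-8) = 0.429608
Numerator: $58,550.00 * 0.0727 = 4256.585
PMT = 4256.585 / 0.429608 = $9,908.08

$9,908.08


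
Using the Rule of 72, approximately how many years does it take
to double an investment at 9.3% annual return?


Formula: Years ≈ 72 / r
Substituting: Years ≈ 72 / 9.3
Years ≈ 7.7

7.7 years


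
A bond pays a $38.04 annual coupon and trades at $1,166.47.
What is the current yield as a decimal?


Formula: Current yield = annual coupon / price
Substituting: CY = $38.04 / $1,166.47
CY = 0.032611

0.032611


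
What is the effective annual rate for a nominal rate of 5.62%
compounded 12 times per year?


Formula: EAR = (1 + r/m)^m - 1
Period rate: r/m = 0.0562 / 12 = 0.004683
Compounding: (1 + 0.004683)^12 = 1.05767
EAR = 1.05767 - 1 = 0.05767

0.05767


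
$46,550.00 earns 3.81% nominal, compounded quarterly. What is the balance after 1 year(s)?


Formula: FV = P * (1 + r/m)^(m*t)
Period rate: r/m = 0.0381 / 4 = 0.009525
Total periods: m*t = 4 * 1 = 4
Growth factor: (1 + 0.009525)^4 = 1.038648
FV = $46,550.00 * 1.038648 = $48,349.06

$48,349.06


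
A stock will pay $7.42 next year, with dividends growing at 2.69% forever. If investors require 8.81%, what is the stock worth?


Formula: P = D1 / (r - g)
Spread: r - g = 0.0881 - 0.0269 = 0.0612
Substituting: P = $7.42 / 0.0612
P = $121.24

$121.24


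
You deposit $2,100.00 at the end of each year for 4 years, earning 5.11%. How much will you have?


Formula: FV = PMT * ((1+r)^n - 1) / r
Growth factor: (1 + 0.0511)^4 = 1.220608
Numerator: 1.220608 - 1 = 0.220608
FV = $2,100.00 * 0.220608 / 0.0511 = $9,066.07

$9,066.07


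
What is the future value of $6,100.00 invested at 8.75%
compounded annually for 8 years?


Formula: FV = P * (1 + r)^n
Substituting: FV = $6,100.00 * (1 + 0.0875)^8
Growth factor: (1.0875)^8 = 1.956294
FV = $6,100.00 * 1.956294 = $11,933.39

$11,933.39


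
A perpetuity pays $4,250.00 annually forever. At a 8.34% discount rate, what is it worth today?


Formula: PV = C / r
Substituting: PV = $4,250.00 / 0.0834
PV = $50,959.23

$50,959.23


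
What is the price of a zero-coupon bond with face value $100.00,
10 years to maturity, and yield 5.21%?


Formula: Price = FV / (1 + r)^n
Substituting: Price = $100.00 / (1 + 0.0521)^10
Discount factor: (1.0521)^10 = 1.661767
Price = $100.00 / 1.661767 = $60.18

$60.18


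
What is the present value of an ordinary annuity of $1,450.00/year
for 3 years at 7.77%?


Formula: PV = PMT * (1 - (1+r)^(-n)) / r
Discount factor: (1 + 0.0777)^(-3) = 0.798926
Bracket: 1 - 0.798926 = 0.201074
PV = $1,450.00 * 0.201074 / 0.0777 = $3,752.35

$3,752.35


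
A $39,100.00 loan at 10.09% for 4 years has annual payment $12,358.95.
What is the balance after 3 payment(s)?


Formula: Balance = PV*(1+r)^k - PMT*((1+r)^k - 1)/r
Growth: (1 + 0.1009)^3 = 1.33427
Accumulated factor: ((1+r)^k - 1)/r = 3.312881
Balance = $39,100.00 * 1.33427 - $12,358.95 * 3.312881
Balance = $11,226.22

$11,226.22


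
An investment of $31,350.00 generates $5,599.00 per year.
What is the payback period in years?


Formula: Payback = investment / annual cash flow
Substituting: Payback = $31,350.00 / $5,599.00
Payback = 5.5992 years

5.5992 years


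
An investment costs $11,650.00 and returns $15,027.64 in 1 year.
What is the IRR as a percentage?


Formula: IRR = C1/C0 - 1
Substituting: IRR = $15,027.64 / $11,650.00 - 1
Ratio: 1.289926 - 1 = 0.289926
IRR = 28.9926%

28.9926%


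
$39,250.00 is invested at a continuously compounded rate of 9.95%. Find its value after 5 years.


Formula: FV = P * e^(r*t)
Exponent: r*t = 0.0995 * 5 = 0.4975
e^(0.4975) = 1.644605
FV = $39,250.00 * 1.644605 = $64,550.73

$64,550.73


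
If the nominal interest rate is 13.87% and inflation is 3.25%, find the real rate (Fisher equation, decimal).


Formula: (1 + r_real) = (1 + r_nom) / (1 + inflation)
Substituting: (1 + r_real) = 1.1387 / 1.0325
(1 + r_real) = 1.102857
r_real = 1.102857 - 1 = 0.102857

0.102857


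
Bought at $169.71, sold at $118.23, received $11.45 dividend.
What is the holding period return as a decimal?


Formula: HPR = (P1 - P0 + D) / P0
Gain: $118.23 - $169.71 + $11.45 = -$40.03
HPR = -$40.03 / $169.71 = -0.2359

-0.2359


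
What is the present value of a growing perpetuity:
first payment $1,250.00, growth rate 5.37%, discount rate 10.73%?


Formula: PV = C / (r - g)
Spread: r - g = 0.1073 - 0.0537 = 0.0536
Substituting: PV = $1,250.00 / 0.0536
PV = $23,320.90

$23,320.90


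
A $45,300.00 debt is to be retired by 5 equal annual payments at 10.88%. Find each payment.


Formula: PMT = PV * r / (1 - (1+r)^(-n))
Denominator: 1 - (1 + 0.1088)^(-5) = 0.40333
Numerator: $45,300.00 * 0.1088 = 4928.64
PMT = 4928.64 / 0.40333 = $12,219.86

$12,219.86


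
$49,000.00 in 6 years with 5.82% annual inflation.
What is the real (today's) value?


Formula: Real value = nominal / (1 + inflation)^years
Price level: (1 + 0.0582)^6 = 1.404127
Real value = $49,000.00 / 1.404127 = $34,897.12

$34,897.12


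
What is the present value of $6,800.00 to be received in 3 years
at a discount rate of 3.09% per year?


Formula: PV = FV / (1 + r)^n
Substituting: PV = $6,800.00 / (1 + 0.0309)^3
Discount factor: (1.0309)^3 = 1.095594
PV = $6,800.00 / 1.095594 = $6,206.68

$6,206.68


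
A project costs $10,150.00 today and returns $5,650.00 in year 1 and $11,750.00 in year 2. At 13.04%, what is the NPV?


Formula: NPV = C0 + C1/(1+r) + C2/(1+r)^2
Discount C1: $5,650.00 / (1 + 0.1304) = $4,998.23
Discount C2: $11,750.00 / (1 + 0.1304)^2 = $9,195.46
NPV = -$10,150.00 + $4,998.23 + $9,195.46 = $4,043.69

$4,043.69


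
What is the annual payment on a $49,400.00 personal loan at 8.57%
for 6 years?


Formula: PMT = PV * r / (1 - (1+r)^(-n))
Denominator: 1 - (1 + 0.0857)^(-6) = 0.389422
Numerator: $49,400.00 * 0.0857 = 4233.58
PMT = 4233.58 / 0.389422 = $10,871.44

$10,871.44


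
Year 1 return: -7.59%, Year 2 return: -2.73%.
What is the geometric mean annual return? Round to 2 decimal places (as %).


Formula: Geometric mean = ((1+r1)*(1+r2))^(1/2) - 1
Product: (1 + -0.0759) * (1 + -0.0273) = 0.9241 * 0.9727 = 0.898872
Square root: 0.898872^0.5 = 0.948089
Geometric mean = 0.948089 - 1 = -0.051911
As percentage: -5.19%

-5.19%


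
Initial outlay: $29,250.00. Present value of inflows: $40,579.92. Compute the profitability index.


Formula: PI = PV(cash flows) / initial investment
Substituting: PI = $40,579.92 / $29,250.00
PI = 1.3873

1.3873


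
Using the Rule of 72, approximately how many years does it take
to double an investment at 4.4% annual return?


Formula: Years ≈ 72 / r
Substituting: Years ≈ 72 / 4.4
Years ≈ 16.4

16.4 years


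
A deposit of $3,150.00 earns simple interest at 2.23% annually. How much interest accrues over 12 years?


Formula: I = P * r * t
Substituting: I = $3,150.00 * 0.0223 * 12
Step: I = $3,150.00 * 0.2676
I = $842.94

$842.94


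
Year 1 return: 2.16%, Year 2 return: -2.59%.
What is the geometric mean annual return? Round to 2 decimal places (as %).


Formula: Geometric mean = ((1+r1)*(1+r2))^(1/2) - 1
Product: (1 + 0.0216) * (1 + -0.0259) = 1.0216 * 0.9741 = 0.995141
Square root: 0.995141^0.5 = 0.997567
Geometric mean = 0.997567 - 1 = -0.002433
As percentage: -0.24%

-0.24%


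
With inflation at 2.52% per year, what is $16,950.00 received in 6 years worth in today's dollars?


Formula: Real value = nominal / (1 + inflation)^years
Price level: (1 + 0.0252)^6 = 1.161052
Real value = $16,950.00 / 1.161052 = $14,598.83

$14,598.83


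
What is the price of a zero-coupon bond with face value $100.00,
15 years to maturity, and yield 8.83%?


Formula: Price = FV / (1 + r)^n
Substituting: Price = $100.00 / (1 + 0.0883)^15
Discount factor: (1.0883)^15 = 3.558192
Price = $100.00 / 3.558192 = $28.10

$28.10


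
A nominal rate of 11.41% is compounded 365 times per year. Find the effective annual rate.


Formula: EAR = (1 + r/m)^m - 1
Period rate: r/m = 0.1141 / 365 = 0.000313
Compounding: (1 + 0.000313)^365 = 1.120844
EAR = 1.120844 - 1 = 0.120844

0.120844


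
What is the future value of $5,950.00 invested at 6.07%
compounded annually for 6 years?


Formula: FV = P * (1 + r)^n
Substituting: FV = $5,950.00 * (1 + 0.0607)^6
Growth factor: (1.0607)^6 = 1.424149
FV = $5,950.00 * 1.424149 = $8,473.69

$8,473.69


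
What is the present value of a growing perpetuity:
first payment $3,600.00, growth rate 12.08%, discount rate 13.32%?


Formula: PV = C / (r - g)
Spread: r - g = 0.1332 - 0.1208 = 0.0124
Substituting: PV = $3,600.00 / 0.0124
PV = $290,322.58

$290,322.58


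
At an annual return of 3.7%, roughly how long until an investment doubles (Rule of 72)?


Formula: Years ≈ 72 / r
Substituting: Years ≈ 72 / 3.7
Years ≈ 19.5

19.5 years


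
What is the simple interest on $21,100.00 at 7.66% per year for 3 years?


Formula: I = P * r * t
Substituting: I = $21,100.00 * 0.0766 * 3
Step: I = $21,100.00 * 0.2298
I = $4,848.78

$4,848.78


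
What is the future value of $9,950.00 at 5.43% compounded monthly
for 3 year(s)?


Formula: FV = P * (1 + r/m)^(m*t)
Period rate: r/m = 0.0543 / 12 = 0.004525
Total periods: m*t = 12 * 3 = 36
Growth factor: (1 + 0.004525)^36 = 1.176487
FV = $9,950.00 * 1.176487 = $11,706.04

$11,706.04


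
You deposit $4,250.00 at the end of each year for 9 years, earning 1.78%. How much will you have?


Formula: FV = PMT * ((1+r)^n - 1) / r
Growth factor: (1 + 0.0178)^9 = 1.172093
Numerator: 1.172093 - 1 = 0.172093
FV = $4,250.00 * 0.172093 / 0.0178 = $41,089.59

$41,089.59


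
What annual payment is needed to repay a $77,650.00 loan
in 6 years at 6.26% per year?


Formula: PMT = PV * r / (1 - (1+r)^(-n))
Denominator: 1 - (1 + 0.0626)^(-6) = 0.305326
Numerator: $77,650.00 * 0.0626 = 4860.89
PMT = 4860.89 / 0.305326 = $15,920.33

$15,920.33


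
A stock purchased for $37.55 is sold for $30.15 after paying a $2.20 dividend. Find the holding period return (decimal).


Formula: HPR = (P1 - P0 + D) / P0
Gain: $30.15 - $37.55 + $2.20 = -$5.20
HPR = -$5.20 / $37.55 = -0.1385

-0.1385


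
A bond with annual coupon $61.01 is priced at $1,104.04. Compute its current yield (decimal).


Formula: Current yield = annual coupon / price
Substituting: CY = $61.01 / $1,104.04
CY = 0.055261

0.055261


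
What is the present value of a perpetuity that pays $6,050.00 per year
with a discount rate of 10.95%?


Formula: PV = C / r
Substituting: PV = $6,050.00 / 0.1095
PV = $55,251.14

$55,251.14


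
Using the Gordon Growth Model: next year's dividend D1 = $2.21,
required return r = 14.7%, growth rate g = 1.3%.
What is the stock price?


Formula: P = D1 / (r - g)
Spread: r - g = 0.147 - 0.013 = 0.134
Substituting: P = $2.21 / 0.134
P = $16.49

$16.49


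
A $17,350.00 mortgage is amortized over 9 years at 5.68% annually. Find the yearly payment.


Formula: PMT = PV * r / (1 - (1+r)^(-n))
Denominator: 1 - (1 + 0.0568)^(-9) = 0.391774
Numerator: $17,350.00 * 0.0568 = 985.48
PMT = 985.48 / 0.391774 = $2,515.43

$2,515.43


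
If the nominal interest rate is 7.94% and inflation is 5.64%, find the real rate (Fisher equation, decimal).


Formula: (1 + r_real) = (1 + r_nom) / (1 + inflation)
Substituting: (1 + r_real) = 1.0794 / 1.0564
(1 + r_real) = 1.021772
r_real = 1.021772 - 1 = 0.021772

0.021772


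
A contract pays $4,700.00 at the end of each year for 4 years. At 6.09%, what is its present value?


Formula: PV = PMT * (1 - (1+r)^(-n)) / r
Discount factor: (1 + 0.0609)^(-4) = 0.789409
Bracket: 1 - 0.789409 = 0.210591
PV = $4,700.00 * 0.210591 / 0.0609 = $16,252.49

$16,252.49


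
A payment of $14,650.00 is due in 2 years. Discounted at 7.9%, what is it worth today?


Formula: PV = FV / (1 + r)^n
Substituting: PV = $14,650.00 / (1 + 0.079)^2
Discount factor: (1.079)^2 = 1.164241
PV = $14,650.00 / 1.164241 = $12,583.31

$12,583.31


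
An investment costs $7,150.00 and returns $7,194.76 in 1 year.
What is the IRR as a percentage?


Formula: IRR = C1/C0 - 1
Substituting: IRR = $7,194.76 / $7,150.00 - 1
Ratio: 1.00626 - 1 = 0.00626
IRR = 0.626%

0.626%


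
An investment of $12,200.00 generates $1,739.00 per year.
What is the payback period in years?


Formula: Payback = investment / annual cash flow
Substituting: Payback = $12,200.00 / $1,739.00
Payback = 7.0155 years

7.0155 years


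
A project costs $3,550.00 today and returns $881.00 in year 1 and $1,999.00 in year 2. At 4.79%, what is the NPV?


Formula: NPV = C0 + C1/(1+r) + C2/(1+r)^2
Discount C1: $881.00 / (1 + 0.0479) = $840.73
Discount C2: $1,999.00 / (1 + 0.0479)^2 = $1,820.43
NPV = -$3,550.00 + $840.73 + $1,820.43 = -$888.84

-$888.84


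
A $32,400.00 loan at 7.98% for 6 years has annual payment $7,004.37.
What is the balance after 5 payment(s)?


Formula: Balance = PV*(1+r)^k - PMT*((1+r)^k - 1)/r
Growth: (1 + 0.0798)^5 = 1.467968
Accumulated factor: ((1+r)^k - 1)/r = 5.864262
Balance = $32,400.00 * 1.467968 - $7,004.37 * 5.864262
Balance = $6,486.71

$6,486.71


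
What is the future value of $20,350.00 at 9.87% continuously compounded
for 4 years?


Formula: FV = P * e^(r*t)
Exponent: r*t = 0.0987 * 4 = 0.3948
e^(0.3948) = 1.484087
FV = $20,350.00 * 1.484087 = $30,201.18

$30,201.18


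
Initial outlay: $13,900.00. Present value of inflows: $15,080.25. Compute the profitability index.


Formula: PI = PV(cash flows) / initial investment
Substituting: PI = $15,080.25 / $13,900.00
PI = 1.0849

1.0849


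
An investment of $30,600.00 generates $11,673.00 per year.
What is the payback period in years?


Formula: Payback = investment / annual cash flow
Substituting: Payback = $30,600.00 / $11,673.00
Payback = 2.6214 years

2.6214 years


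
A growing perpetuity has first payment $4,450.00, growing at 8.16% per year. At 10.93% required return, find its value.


Formula: PV = C / (r - g)
Spread: r - g = 0.1093 - 0.0816 = 0.0277
Substituting: PV = $4,450.00 / 0.0277
PV = $160,649.82

$160,649.82


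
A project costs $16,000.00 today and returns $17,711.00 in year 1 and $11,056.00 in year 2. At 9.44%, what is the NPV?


Formula: NPV = C0 + C1/(1+r) + C2/(1+r)^2
Discount C1: $17,711.00 / (1 + 0.0944) = $16,183.30
Discount C2: $11,056.00 / (1 + 0.0944)^2 = $9,230.94
NPV = -$16,000.00 + $16,183.30 + $9,230.94 = $9,414.24

$9,414.24


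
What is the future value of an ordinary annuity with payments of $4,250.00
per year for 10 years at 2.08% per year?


Formula: FV = PMT * ((1+r)^n - 1) / r
Growth factor: (1 + 0.0208)^10 = 1.228589
Numerator: 1.228589 - 1 = 0.228589
FV = $4,250.00 * 0.228589 / 0.0208 = $46,706.88

$46,706.88


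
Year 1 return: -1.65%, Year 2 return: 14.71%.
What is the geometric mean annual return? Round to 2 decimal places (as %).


Formula: Geometric mean = ((1+r1)*(1+r2))^(1/2) - 1
Product: (1 + -0.0165) * (1 + 0.1471) = 0.9835 * 1.1471 = 1.128173
Square root: 1.128173^0.5 = 1.062155
Geometric mean = 1.062155 - 1 = 0.062155
As percentage: 6.22%

6.22%


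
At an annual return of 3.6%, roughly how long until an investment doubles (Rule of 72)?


Formula: Years ≈ 72 / r
Substituting: Years ≈ 72 / 3.6
Years ≈ 20.0

20.0 years


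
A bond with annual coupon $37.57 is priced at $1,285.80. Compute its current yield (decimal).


Formula: Current yield = annual coupon / price
Substituting: CY = $37.57 / $1,285.80
CY = 0.029219

0.029219


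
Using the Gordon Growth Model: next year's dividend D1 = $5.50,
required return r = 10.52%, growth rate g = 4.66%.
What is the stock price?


Formula: P = D1 / (r - g)
Spread: r - g = 0.1052 - 0.0466 = 0.0586
Substituting: P = $5.50 / 0.0586
P = $93.86

$93.86


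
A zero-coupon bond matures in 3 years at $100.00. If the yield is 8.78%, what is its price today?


Formula: Price = FV / (1 + r)^n
Substituting: Price = $100.00 / (1 + 0.0878)^3
Discount factor: (1.0878)^3 = 1.287203
Price = $100.00 / 1.287203 = $77.69

$77.69


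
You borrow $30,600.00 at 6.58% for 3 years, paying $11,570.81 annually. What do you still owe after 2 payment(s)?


Formula: Balance = PV*(1+r)^k - PMT*((1+r)^k - 1)/r
Growth: (1 + 0.0658)^2 = 1.13593
Accumulated factor: ((1+r)^k - 1)/r = 2.0658
Balance = $30,600.00 * 1.13593 - $11,570.81 * 2.0658
Balance = $10,856.47

$10,856.47


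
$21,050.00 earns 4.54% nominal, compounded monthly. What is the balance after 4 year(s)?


Formula: FV = P * (1 + r/m)^(m*t)
Period rate: r/m = 0.0454 / 12 = 0.003783
Total periods: m*t = 12 * 4 = 48
Growth factor: (1 + 0.003783)^48 = 1.198724
FV = $21,050.00 * 1.198724 = $25,233.13

$25,233.13


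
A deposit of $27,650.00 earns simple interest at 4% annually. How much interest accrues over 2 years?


Formula: I = P * r * t
Substituting: I = $27,650.00 * 0.04 * 2
Step: I = $27,650.00 * 0.08
I = $2,212.00

$2,212.00


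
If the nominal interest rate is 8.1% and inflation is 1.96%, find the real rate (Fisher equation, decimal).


Formula: (1 + r_real) = (1 + r_nom) / (1 + inflation)
Substituting: (1 + r_real) = 1.081 / 1.0196
(1 + r_real) = 1.06022
r_real = 1.06022 - 1 = 0.06022

0.06022


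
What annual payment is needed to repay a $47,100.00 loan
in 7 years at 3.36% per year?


Formula: PMT = PV * r / (1 - (1+r)^(-n))
Denominator: 1 - (1 + 0.0336)^(-7) = 0.206526
Numerator: $47,100.00 * 0.0336 = 1582.56
PMT = 1582.56 / 0.206526 = $7,662.75

$7,662.75


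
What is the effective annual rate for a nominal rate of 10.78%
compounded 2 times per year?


Formula: EAR = (1 + r/m)^m - 1
Period rate: r/m = 0.1078 / 2 = 0.0539
Compounding: (1 + 0.0539)^2 = 1.110705
EAR = 1.110705 - 1 = 0.110705

0.110705


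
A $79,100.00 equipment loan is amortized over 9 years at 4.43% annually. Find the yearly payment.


Formula: PMT = PV * r / (1 - (1+r)^(-n))
Denominator: 1 - (1 + 0.0443)^(-9) = 0.323025
Numerator: $79,100.00 * 0.0443 = 3504.13
PMT = 3504.13 / 0.323025 = $10,847.85

$10,847.85


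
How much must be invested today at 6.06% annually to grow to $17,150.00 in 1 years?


Formula: PV = FV / (1 + r)^n
Substituting: PV = $17,150.00 / (1 + 0.0606)^1
Discount factor: (1.0606)^1 = 1.0606
PV = $17,150.00 / 1.0606 = $16,170.09

$16,170.09


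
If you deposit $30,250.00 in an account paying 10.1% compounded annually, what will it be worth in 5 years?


Formula: FV = P * (1 + r)^n
Substituting: FV = $30,250.00 * (1 + 0.101)^5
Growth factor: (1.101)^5 = 1.617844
FV = $30,250.00 * 1.617844 = $48,939.78

$48,939.78


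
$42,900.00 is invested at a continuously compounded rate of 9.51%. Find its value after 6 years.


Formula: FV = P * e^(r*t)
Exponent: r*t = 0.0951 * 6 = 0.5706
e^(0.5706) = 1.769328
FV = $42,900.00 * 1.769328 = $75,904.19

$75,904.19


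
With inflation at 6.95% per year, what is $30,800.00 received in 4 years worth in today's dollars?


Formula: Real value = nominal / (1 + inflation)^years
Price level: (1 + 0.0695)^4 = 1.308348
Real value = $30,800.00 / 1.308348 = $23,541.14

$23,541.14


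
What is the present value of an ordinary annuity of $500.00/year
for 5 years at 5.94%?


Formula: PV = PMT * (1 - (1+r)^(-n)) / r
Discount factor: (1 + 0.0594)^(-5) = 0.749377
Bracket: 1 - 0.749377 = 0.250623
PV = $500.00 * 0.250623 / 0.0594 = $2,109.62

$2,109.62


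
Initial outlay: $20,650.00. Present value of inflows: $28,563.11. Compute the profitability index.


Formula: PI = PV(cash flows) / initial investment
Substituting: PI = $28,563.11 / $20,650.00
PI = 1.3832

1.3832


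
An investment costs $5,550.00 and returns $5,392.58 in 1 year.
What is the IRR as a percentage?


Formula: IRR = C1/C0 - 1
Substituting: IRR = $5,392.58 / $5,550.00 - 1
Ratio: 0.971636 - 1 = -0.028364
IRR = -2.8364%

-2.8364%


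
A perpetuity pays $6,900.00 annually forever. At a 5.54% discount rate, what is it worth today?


Formula: PV = C / r
Substituting: PV = $6,900.00 / 0.0554
PV = $124,548.74

$124,548.74


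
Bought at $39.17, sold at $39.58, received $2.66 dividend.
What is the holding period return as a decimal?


Formula: HPR = (P1 - P0 + D) / P0
Gain: $39.58 - $39.17 + $2.66 = $3.07
HPR = $3.07 / $39.17 = 0.0784

0.0784


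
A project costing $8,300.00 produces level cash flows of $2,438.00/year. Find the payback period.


Formula: Payback = investment / annual cash flow
Substituting: Payback = $8,300.00 / $2,438.00
Payback = 3.4044 years

3.4044 years


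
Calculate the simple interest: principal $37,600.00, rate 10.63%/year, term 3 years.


Formula: I = P * r * t
Substituting: I = $37,600.00 * 0.1063 * 3
Step: I = $37,600.00 * 0.3189
I = $11,990.64

$11,990.64


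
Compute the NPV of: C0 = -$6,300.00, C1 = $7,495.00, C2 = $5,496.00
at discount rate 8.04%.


Formula: NPV = C0 + C1/(1+r) + C2/(1+r)^2
Discount C1: $7,495.00 / (1 + 0.0804) = $6,937.25
Discount C2: $5,496.00 / (1 + 0.0804)^2 = $4,708.45
NPV = -$6,300.00 + $6,937.25 + $4,708.45 = $5,345.69

$5,345.69


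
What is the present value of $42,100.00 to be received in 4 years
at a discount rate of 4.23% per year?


Formula: PV = FV / (1 + r)^n
Substituting: PV = $42,100.00 / (1 + 0.0423)^4
Discount factor: (1.0423)^4 = 1.180242
PV = $42,100.00 / 1.180242 = $35,670.66

$35,670.66


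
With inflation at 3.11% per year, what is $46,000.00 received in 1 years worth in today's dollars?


Formula: Real value = nominal / (1 + inflation)^years
Price level: (1 + 0.0311)^1 = 1.0311
Real value = $46,000.00 / 1.0311 = $44,612.55

$44,612.55


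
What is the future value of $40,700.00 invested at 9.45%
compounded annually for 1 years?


Formula: FV = P * (1 + r)^n
Substituting: FV = $40,700.00 * (1 + 0.0945)^1
Growth factor: (1.0945)^1 = 1.0945
FV = $40,700.00 * 1.0945 = $44,546.15

$44,546.15


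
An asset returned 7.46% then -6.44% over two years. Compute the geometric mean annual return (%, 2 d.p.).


Formula: Geometric mean = ((1+r1)*(1+r2))^(1/2) - 1
Product: (1 + 0.0746) * (1 + -0.0644) = 1.0746 * 0.9356 = 1.005396
Square root: 1.005396^0.5 = 1.002694
Geometric mean = 1.002694 - 1 = 0.002694
As percentage: 0.27%

0.27%


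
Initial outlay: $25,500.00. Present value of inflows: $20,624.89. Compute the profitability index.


Formula: PI = PV(cash flows) / initial investment
Substituting: PI = $20,624.89 / $25,500.00
PI = 0.8088

0.8088


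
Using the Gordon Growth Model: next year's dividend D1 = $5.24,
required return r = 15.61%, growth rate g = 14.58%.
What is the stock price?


Formula: P = D1 / (r - g)
Spread: r - g = 0.1561 - 0.1458 = 0.0103
Substituting: P = $5.24 / 0.0103
P = $508.74

$508.74


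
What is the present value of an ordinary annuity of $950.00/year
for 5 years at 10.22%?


Formula: PV = PMT * (1 - (1+r)^(-n)) / r
Discount factor: (1 + 0.1022)^(-5) = 0.614749
Bracket: 1 - 0.614749 = 0.385251
PV = $950.00 * 0.385251 / 0.1022 = $3,581.10

$3,581.10


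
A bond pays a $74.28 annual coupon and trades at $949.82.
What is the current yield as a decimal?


Formula: Current yield = annual coupon / price
Substituting: CY = $74.28 / $949.82
CY = 0.078204

0.078204


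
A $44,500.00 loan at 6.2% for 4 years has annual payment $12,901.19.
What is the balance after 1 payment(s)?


Formula: Balance = PV*(1+r)^k - PMT*((1+r)^k - 1)/r
Growth: (1 + 0.062)^1 = 1.062
Accumulated factor: ((1+r)^k - 1)/r = 1.0
Balance = $44,500.00 * 1.062 - $12,901.19 * 1.0
Balance = $34,357.81

$34,357.81


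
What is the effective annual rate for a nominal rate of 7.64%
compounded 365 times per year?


Formula: EAR = (1 + r/m)^m - 1
Period rate: r/m = 0.0764 / 365 = 0.000209
Compounding: (1 + 0.000209)^365 = 1.079386
EAR = 1.079386 - 1 = 0.079386

0.079386


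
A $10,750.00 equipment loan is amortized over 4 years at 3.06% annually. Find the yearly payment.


Formula: PMT = PV * r / (1 - (1+r)^(-n))
Denominator: 1 - (1 + 0.0306)^(-4) = 0.11358
Numerator: $10,750.00 * 0.0306 = 328.95
PMT = 328.95 / 0.11358 = $2,896.19

$2,896.19


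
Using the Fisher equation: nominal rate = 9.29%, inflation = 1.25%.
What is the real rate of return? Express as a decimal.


Formula: (1 + r_real) = (1 + r_nom) / (1 + inflation)
Substituting: (1 + r_real) = 1.0929 / 1.0125
(1 + r_real) = 1.079407
r_real = 1.079407 - 1 = 0.079407

0.079407


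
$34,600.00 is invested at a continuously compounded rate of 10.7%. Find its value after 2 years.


Formula: FV = P * e^(r*t)
Exponent: r*t = 0.107 * 2 = 0.214
e^(0.214) = 1.238623
FV = $34,600.00 * 1.238623 = $42,856.34

$42,856.34


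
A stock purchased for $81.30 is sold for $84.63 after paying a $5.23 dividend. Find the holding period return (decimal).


Formula: HPR = (P1 - P0 + D) / P0
Gain: $84.63 - $81.30 + $5.23 = $8.56
HPR = $8.56 / $81.30 = 0.1053

0.1053


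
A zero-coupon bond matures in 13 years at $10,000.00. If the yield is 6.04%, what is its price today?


Formula: Price = FV / (1 + r)^n
Substituting: Price = $10,000.00 / (1 + 0.0604)^13
Discount factor: (1.0604)^13 = 2.143415
Price = $10,000.00 / 2.143415 = $4,665.45

$4,665.45


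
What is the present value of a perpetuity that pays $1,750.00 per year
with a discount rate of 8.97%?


Formula: PV = C / r
Substituting: PV = $1,750.00 / 0.0897
PV = $19,509.48

$19,509.48


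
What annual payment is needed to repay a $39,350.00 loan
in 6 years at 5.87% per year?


Formula: PMT = PV * r / (1 - (1+r)^(-n))
Denominator: 1 - (1 + 0.0587)^(-6) = 0.28983
Numerator: $39,350.00 * 0.0587 = 2309.845
PMT = 2309.845 / 0.28983 = $7,969.66

$7,969.66


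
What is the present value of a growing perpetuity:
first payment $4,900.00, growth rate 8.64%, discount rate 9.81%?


Formula: PV = C / (r - g)
Spread: r - g = 0.0981 - 0.0864 = 0.0117
Substituting: PV = $4,900.00 / 0.0117
PV = $418,803.42

$418,803.42


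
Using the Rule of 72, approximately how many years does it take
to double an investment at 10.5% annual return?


Formula: Years ≈ 72 / r
Substituting: Years ≈ 72 / 10.5
Years ≈ 6.9

6.9 years


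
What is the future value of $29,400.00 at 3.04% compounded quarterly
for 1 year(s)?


Formula: FV = P * (1 + r/m)^(m*t)
Period rate: r/m = 0.0304 / 4 = 0.0076
Total periods: m*t = 4 * 1 = 4
Growth factor: (1 + 0.0076)^4 = 1.030748
FV = $29,400.00 * 1.030748 = $30,304.00

$30,304.00


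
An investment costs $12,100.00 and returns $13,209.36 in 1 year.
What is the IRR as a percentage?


Formula: IRR = C1/C0 - 1
Substituting: IRR = $13,209.36 / $12,100.00 - 1
Ratio: 1.091683 - 1 = 0.091683
IRR = 9.1683%

9.1683%


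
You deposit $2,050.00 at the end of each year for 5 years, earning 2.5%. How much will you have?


Formula: FV = PMT * ((1+r)^n - 1) / r
Growth factor: (1 + 0.025)^5 = 1.131408
Numerator: 1.131408 - 1 = 0.131408
FV = $2,050.00 * 0.131408 / 0.025 = $10,775.47

$10,775.47


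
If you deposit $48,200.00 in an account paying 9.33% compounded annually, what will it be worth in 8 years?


Formula: FV = P * (1 + r)^n
Substituting: FV = $48,200.00 * (1 + 0.0933)^8
Growth factor: (1.0933)^8 = 2.041337
FV = $48,200.00 * 2.041337 = $98,392.46

$98,392.46


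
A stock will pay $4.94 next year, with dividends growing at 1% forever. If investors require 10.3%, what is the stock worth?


Formula: P = D1 / (r - g)
Spread: r - g = 0.103 - 0.01 = 0.093
Substituting: P = $4.94 / 0.093
P = $53.12

$53.12


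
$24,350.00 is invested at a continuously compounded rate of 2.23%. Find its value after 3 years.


Formula: FV = P * e^(r*t)
Exponent: r*t = 0.0223 * 3 = 0.0669
e^(0.0669) = 1.069189
FV = $24,350.00 * 1.069189 = $26,034.74

$26,034.74


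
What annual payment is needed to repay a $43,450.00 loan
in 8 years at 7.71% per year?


Formula: PMT = PV * r / (1 - (1+r)^(-n))
Denominator: 1 - (1 + 0.0771)^(-8) = 0.447984
Numerator: $43,450.00 * 0.0771 = 3349.995
PMT = 3349.995 / 0.447984 = $7,477.94

$7,477.94


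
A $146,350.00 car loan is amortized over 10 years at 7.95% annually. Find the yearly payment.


Formula: PMT = PV * r / (1 - (1+r)^(-n))
Denominator: 1 - (1 + 0.0795)^(-10) = 0.534657
Numerator: $146,350.00 * 0.0795 = 11634.825
PMT = 11634.825 / 0.534657 = $21,761.30

$21,761.30


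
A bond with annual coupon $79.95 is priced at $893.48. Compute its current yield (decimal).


Formula: Current yield = annual coupon / price
Substituting: CY = $79.95 / $893.48
CY = 0.089482

0.089482


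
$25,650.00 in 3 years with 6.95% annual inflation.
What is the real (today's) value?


Formula: Real value = nominal / (1 + inflation)^years
Price level: (1 + 0.0695)^3 = 1.223326
Real value = $25,650.00 / 1.223326 = $20,967.42

$20,967.42


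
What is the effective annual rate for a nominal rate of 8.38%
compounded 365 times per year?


Formula: EAR = (1 + r/m)^m - 1
Period rate: r/m = 0.0838 / 365 = 0.00023
Compounding: (1 + 0.00023)^365 = 1.087401
EAR = 1.087401 - 1 = 0.087401

0.087401


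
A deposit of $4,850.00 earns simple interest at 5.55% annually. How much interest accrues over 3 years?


Formula: I = P * r * t
Substituting: I = $4,850.00 * 0.0555 * 3
Step: I = $4,850.00 * 0.1665
I = $807.53

$807.53


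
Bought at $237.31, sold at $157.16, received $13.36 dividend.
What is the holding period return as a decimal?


Formula: HPR = (P1 - P0 + D) / P0
Gain: $157.16 - $237.31 + $13.36 = -$66.79
HPR = -$66.79 / $237.31 = -0.2814

-0.2814


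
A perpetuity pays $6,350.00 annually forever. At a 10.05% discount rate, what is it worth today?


Formula: PV = C / r
Substituting: PV = $6,350.00 / 0.1005
PV = $63,184.08

$63,184.08


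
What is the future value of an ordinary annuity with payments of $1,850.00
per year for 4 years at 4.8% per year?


Formula: FV = PMT * ((1+r)^n - 1) / r
Growth factor: (1 + 0.048)^4 = 1.206272
Numerator: 1.206272 - 1 = 0.206272
FV = $1,850.00 * 0.206272 / 0.048 = $7,950.05

$7,950.05


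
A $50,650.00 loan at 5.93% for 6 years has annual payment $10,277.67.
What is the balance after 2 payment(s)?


Formula: Balance = PV*(1+r)^k - PMT*((1+r)^k - 1)/r
Growth: (1 + 0.0593)^2 = 1.122116
Accumulated factor: ((1+r)^k - 1)/r = 2.0593
Balance = $50,650.00 * 1.122116 - $10,277.67 * 2.0593
Balance = $35,670.39

$35,670.39
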